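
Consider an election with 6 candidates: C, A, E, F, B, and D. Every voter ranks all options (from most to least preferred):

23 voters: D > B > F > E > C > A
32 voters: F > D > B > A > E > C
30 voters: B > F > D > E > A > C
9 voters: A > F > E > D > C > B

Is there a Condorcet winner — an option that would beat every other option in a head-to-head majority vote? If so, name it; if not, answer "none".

none

Checking pairwise contests:
A beats C 71–23.
E beats A 53–41.
F beats E 94–0.
B beats F 53–41.
D beats B 64–30.
F beats D 71–23.
Every option loses at least one head-to-head, so there is no Condorcet winner.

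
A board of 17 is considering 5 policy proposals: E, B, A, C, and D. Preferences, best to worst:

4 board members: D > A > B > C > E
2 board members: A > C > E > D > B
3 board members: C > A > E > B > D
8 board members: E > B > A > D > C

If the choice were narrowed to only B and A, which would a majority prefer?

A

Voters preferring B to A: 8; preferring A to B: 9.
A wins the head-to-head.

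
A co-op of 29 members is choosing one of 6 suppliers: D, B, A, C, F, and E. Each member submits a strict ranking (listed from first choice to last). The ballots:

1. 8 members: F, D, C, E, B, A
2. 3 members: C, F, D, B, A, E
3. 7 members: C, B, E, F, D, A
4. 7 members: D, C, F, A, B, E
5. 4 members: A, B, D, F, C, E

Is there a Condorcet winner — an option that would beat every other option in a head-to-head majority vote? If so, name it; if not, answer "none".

Checking pairwise contests:
F beats D 18–11.
D beats B 18–11.
D beats A 25–4.
D beats C 19–10.
C beats F 17–12.
D beats E 22–7.
Every option loses at least one head-to-head, so there is no Condorcet winner.

none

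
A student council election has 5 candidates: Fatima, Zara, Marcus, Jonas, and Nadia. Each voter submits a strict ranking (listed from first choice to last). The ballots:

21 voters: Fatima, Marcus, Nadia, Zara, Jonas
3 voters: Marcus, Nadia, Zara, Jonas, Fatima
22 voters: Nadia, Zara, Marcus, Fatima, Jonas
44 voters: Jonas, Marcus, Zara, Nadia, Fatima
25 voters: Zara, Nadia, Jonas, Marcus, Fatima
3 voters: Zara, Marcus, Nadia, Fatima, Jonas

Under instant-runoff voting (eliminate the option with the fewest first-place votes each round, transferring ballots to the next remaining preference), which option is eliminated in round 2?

Fatima

Round 1: Fatima 21, Zara 28, Marcus 3, Jonas 44, Nadia 22. Eliminate Marcus.
Round 2: Fatima 21, Zara 28, Jonas 44, Nadia 25. Eliminate Fatima.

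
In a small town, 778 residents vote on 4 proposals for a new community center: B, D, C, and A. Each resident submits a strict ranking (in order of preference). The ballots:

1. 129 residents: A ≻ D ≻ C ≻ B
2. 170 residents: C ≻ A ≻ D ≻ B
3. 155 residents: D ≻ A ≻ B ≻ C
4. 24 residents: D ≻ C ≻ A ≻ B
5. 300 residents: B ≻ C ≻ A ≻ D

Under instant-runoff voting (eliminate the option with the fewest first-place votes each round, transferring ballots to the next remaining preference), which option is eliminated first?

Round 1: B 300, D 179, C 170, A 129. Eliminate A.

A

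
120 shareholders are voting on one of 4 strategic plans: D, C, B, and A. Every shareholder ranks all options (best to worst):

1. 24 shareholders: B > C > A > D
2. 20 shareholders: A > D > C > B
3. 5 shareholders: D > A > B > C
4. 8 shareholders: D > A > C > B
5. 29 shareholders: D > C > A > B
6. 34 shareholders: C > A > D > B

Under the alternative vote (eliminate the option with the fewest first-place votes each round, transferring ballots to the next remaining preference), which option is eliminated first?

A

Round 1: D 42, C 34, B 24, A 20. Eliminate A.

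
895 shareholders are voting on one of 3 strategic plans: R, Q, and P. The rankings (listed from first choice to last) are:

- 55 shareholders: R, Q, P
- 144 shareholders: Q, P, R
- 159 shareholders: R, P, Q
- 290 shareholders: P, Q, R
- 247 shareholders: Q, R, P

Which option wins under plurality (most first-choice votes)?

Q

First-place votes: R 214, Q 391, P 290.
Q has the most first-place votes.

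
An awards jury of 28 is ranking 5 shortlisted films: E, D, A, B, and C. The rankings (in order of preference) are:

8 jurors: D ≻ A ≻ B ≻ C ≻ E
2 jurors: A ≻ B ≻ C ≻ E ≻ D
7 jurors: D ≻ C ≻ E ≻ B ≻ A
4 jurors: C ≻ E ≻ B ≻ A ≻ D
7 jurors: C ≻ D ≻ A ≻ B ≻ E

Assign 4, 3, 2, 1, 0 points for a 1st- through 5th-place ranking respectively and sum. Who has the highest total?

D

E: 8·0 + 2·1 + 7·2 + 4·3 + 7·0 = 28
D: 8·4 + 2·0 + 7·4 + 4·0 + 7·3 = 81
A: 8·3 + 2·4 + 7·0 + 4·1 + 7·2 = 50
B: 8·2 + 2·3 + 7·1 + 4·2 + 7·1 = 44
C: 8·1 + 2·2 + 7·3 + 4·4 + 7·4 = 77
D has the highest Borda score (81).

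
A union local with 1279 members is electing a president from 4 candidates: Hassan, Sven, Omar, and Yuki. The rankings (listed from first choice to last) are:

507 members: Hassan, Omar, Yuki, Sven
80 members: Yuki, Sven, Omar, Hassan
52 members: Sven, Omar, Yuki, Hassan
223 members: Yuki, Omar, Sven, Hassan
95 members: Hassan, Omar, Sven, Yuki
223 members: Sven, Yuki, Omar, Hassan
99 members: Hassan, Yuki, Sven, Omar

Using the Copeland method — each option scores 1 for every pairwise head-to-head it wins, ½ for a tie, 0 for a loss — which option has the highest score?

Hassan: beats Sven, Omar, and Yuki → score 3.
Sven: loses to Hassan, Omar, and Yuki → score 0.
Omar: beats Sven and Yuki; loses to Hassan → score 2.
Yuki: beats Sven; loses to Hassan and Omar → score 1.
Hassan has the best pairwise record.

Hassan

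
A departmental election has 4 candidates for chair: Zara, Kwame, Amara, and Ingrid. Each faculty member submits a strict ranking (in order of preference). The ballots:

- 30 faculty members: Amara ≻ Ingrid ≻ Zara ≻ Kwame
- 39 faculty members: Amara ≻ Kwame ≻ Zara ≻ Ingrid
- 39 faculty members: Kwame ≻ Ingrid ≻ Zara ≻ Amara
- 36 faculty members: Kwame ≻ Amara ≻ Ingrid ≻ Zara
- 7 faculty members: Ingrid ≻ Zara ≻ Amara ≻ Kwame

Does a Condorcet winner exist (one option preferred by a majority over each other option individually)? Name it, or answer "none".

Amara

Amara vs Zara: 105–46 for Amara.
Amara vs Kwame: 76–75 for Amara.
Amara vs Ingrid: 105–46 for Amara.
Amara beats every other option head-to-head.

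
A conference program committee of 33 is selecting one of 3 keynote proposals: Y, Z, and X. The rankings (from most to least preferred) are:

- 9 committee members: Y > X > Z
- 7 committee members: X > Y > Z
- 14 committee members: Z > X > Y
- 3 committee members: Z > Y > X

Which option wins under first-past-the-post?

First-place votes: Y 9, Z 17, X 7.
Z has the most first-place votes.

Z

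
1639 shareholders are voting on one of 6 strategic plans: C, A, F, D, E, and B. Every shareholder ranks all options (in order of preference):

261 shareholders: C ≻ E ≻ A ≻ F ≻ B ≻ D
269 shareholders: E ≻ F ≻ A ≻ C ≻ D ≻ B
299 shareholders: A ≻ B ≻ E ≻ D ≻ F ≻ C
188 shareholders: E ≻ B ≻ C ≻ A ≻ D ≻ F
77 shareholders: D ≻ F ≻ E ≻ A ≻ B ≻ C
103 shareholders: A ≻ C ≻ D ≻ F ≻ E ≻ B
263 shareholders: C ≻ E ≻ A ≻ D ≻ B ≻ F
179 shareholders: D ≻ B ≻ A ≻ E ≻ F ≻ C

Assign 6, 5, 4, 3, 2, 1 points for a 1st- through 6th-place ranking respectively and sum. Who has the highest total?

E

C: 261·6 + 269·3 + 299·1 + 188·4 + 77·1 + 103·5 + 263·6 + 179·1 = 5773
A: 261·4 + 269·4 + 299·6 + 188·3 + 77·3 + 103·6 + 263·4 + 179·4 = 7095
F: 261·3 + 269·5 + 299·2 + 188·1 + 77·5 + 103·3 + 263·1 + 179·2 = 4229
D: 261·1 + 269·2 + 299·3 + 188·2 + 77·6 + 103·4 + 263·3 + 179·6 = 4809
E: 261·5 + 269·6 + 299·4 + 188·6 + 77·4 + 103·2 + 263·5 + 179·3 = 7609
B: 261·2 + 269·1 + 299·5 + 188·5 + 77·2 + 103·1 + 263·2 + 179·5 = 4904
E has the highest Borda score (7609).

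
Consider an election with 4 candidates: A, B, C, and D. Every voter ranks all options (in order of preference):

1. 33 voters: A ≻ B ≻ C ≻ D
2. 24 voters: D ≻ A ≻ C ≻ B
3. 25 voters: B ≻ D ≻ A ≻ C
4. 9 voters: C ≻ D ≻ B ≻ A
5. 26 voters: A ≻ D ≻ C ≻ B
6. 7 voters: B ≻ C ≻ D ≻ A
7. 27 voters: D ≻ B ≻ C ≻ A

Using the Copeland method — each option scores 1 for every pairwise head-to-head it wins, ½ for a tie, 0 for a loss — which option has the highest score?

A: beats B and C; loses to D → score 2.
B: beats C; loses to A and D → score 1.
C: loses to A, B, and D → score 0.
D: beats A, B, and C → score 3.
D has the best pairwise record.

D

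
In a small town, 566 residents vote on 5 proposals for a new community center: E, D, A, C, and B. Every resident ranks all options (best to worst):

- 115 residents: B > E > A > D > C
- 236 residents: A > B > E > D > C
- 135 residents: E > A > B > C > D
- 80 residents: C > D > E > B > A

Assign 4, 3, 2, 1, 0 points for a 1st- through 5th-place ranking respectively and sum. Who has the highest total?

E: 115·3 + 236·2 + 135·4 + 80·2 = 1517
D: 115·1 + 236·1 + 135·0 + 80·3 = 591
A: 115·2 + 236·4 + 135·3 + 80·0 = 1579
C: 115·0 + 236·0 + 135·1 + 80·4 = 455
B: 115·4 + 236·3 + 135·2 + 80·1 = 1518
A has the highest Borda score (1579).

A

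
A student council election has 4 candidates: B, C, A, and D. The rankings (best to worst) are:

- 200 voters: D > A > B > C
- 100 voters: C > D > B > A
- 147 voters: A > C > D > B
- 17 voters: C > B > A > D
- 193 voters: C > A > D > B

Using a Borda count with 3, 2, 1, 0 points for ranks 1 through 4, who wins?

B: 200·1 + 100·1 + 147·0 + 17·2 + 193·0 = 334
C: 200·0 + 100·3 + 147·2 + 17·3 + 193·3 = 1224
A: 200·2 + 100·0 + 147·3 + 17·1 + 193·2 = 1244
D: 200·3 + 100·2 + 147·1 + 17·0 + 193·1 = 1140
A has the highest Borda score (1244).

A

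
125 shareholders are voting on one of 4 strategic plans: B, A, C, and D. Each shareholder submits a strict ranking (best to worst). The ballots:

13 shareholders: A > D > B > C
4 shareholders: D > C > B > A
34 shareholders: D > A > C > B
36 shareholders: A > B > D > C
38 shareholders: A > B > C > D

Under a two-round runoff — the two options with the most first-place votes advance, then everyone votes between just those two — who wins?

Round 1 first-place votes: B 0, A 87, C 0, D 38.
A and D advance.
Runoff: A is preferred to D by 87 voters; D by 38.
A wins the runoff.

A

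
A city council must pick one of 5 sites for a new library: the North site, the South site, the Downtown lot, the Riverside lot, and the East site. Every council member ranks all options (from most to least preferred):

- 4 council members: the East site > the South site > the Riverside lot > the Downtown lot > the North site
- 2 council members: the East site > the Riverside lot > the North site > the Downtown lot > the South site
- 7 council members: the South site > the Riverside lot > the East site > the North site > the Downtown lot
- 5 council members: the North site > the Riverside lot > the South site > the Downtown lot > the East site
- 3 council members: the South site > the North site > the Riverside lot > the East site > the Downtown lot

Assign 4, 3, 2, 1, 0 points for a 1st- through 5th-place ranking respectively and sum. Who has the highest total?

the North site: 4·0 + 2·2 + 7·1 + 5·4 + 3·3 = 40
the South site: 4·3 + 2·0 + 7·4 + 5·2 + 3·4 = 62
the Downtown lot: 4·1 + 2·1 + 7·0 + 5·1 + 3·0 = 11
the Riverside lot: 4·2 + 2·3 + 7·3 + 5·3 + 3·2 = 56
the East site: 4·4 + 2·4 + 7·2 + 5·0 + 3·1 = 41
the South site has the highest Borda score (62).

the South site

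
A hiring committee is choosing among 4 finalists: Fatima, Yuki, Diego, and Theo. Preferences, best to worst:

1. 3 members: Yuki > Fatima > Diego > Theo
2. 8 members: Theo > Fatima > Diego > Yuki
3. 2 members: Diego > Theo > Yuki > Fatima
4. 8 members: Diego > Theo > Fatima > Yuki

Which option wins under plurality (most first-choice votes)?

First-place votes: Fatima 0, Yuki 3, Diego 10, Theo 8.
Diego has the most first-place votes.

Diego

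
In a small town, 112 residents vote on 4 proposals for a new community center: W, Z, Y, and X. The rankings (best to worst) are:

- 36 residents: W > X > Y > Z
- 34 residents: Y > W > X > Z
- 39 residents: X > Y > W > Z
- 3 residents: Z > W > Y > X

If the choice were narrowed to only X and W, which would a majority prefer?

Voters preferring X to W: 39; preferring W to X: 73.
W wins the head-to-head.

W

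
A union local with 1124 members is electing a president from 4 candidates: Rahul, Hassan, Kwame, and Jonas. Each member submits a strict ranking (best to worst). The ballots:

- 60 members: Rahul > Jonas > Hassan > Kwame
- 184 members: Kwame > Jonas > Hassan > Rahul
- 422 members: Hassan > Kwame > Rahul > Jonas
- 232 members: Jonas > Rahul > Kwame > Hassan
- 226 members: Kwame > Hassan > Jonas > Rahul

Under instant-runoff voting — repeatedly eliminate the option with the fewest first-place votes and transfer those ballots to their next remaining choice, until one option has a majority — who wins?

Round 1: Rahul 60, Hassan 422, Kwame 410, Jonas 232. Eliminate Rahul.
Round 2: Hassan 422, Kwame 410, Jonas 292. Eliminate Jonas.
Round 3: Hassan 482, Kwame 642. Kwame has a majority.

Kwame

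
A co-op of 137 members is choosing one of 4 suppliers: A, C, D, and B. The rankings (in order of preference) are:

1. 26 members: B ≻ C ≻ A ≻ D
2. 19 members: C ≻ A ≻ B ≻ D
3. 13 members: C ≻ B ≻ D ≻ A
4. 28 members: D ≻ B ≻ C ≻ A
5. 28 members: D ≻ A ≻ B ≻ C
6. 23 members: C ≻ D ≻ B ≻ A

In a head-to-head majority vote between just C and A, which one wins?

C

Voters preferring C to A: 109; preferring A to C: 28.
C wins the head-to-head.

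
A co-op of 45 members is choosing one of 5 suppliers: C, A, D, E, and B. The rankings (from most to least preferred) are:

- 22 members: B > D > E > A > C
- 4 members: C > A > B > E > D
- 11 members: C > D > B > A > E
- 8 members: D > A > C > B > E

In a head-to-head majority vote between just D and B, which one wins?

Voters preferring D to B: 19; preferring B to D: 26.
B wins the head-to-head.

B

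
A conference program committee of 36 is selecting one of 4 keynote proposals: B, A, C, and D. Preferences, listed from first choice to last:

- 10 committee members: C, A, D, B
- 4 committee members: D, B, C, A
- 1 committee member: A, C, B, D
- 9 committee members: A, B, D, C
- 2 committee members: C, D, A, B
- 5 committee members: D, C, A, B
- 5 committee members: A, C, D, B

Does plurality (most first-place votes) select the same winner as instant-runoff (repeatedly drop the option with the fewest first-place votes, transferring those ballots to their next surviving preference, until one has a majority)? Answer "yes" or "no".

no

Plurality — first-place votes: B 0, A 15, C 12, D 9. Winner: A.
Instant-runoff — R1 B 0, A 15, C 12, D 9 (B out); R2 A 15, C 12, D 9 (D out); R3 A 15, C 21 (C winner). Winner: C.
The two methods disagree.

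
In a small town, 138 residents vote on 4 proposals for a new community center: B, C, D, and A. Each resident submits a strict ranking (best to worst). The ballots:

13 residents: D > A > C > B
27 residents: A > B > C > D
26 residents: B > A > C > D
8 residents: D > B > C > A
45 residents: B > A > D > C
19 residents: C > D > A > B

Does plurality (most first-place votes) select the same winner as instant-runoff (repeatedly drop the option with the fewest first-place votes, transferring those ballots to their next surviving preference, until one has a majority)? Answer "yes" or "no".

Plurality — first-place votes: B 71, C 19, D 21, A 27. Winner: B.
Instant-runoff — R1 B 71, C 19, D 21, A 27 (B winner). Winner: B.
The two methods agree.

yes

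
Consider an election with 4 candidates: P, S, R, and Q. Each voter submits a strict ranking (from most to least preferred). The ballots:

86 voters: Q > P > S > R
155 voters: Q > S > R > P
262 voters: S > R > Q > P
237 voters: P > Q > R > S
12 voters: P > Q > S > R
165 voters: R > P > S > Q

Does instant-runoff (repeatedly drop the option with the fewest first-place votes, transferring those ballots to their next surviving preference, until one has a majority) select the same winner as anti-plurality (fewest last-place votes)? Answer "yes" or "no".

no

Instant-runoff — R1 P 249, S 262, R 165, Q 241 (R out); R2 P 414, S 262, Q 241 (Q out); R3 P 500, S 417 (P winner). Winner: P.
Anti-plurality — last-place votes: P 417, S 237, R 98, Q 165. Winner: R.
The two methods disagree.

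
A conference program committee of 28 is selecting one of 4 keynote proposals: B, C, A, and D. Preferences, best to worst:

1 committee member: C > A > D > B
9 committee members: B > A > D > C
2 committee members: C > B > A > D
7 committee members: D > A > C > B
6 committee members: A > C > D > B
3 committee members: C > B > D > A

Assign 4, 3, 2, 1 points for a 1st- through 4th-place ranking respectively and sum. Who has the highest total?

A

B: 1·1 + 9·4 + 2·3 + 7·1 + 6·1 + 3·3 = 65
C: 1·4 + 9·1 + 2·4 + 7·2 + 6·3 + 3·4 = 65
A: 1·3 + 9·3 + 2·2 + 7·3 + 6·4 + 3·1 = 82
D: 1·2 + 9·2 + 2·1 + 7·4 + 6·2 + 3·2 = 68
A has the highest Borda score (82).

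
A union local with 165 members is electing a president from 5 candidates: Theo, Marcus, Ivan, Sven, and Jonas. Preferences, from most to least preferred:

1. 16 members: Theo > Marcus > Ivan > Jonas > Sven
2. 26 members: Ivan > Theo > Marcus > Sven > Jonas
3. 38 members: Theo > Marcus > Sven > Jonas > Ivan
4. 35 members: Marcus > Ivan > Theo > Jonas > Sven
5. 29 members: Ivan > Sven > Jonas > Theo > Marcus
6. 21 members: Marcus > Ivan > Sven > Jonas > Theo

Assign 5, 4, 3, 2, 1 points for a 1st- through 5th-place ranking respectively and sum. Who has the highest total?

Marcus

Theo: 16·5 + 26·4 + 38·5 + 35·3 + 29·2 + 21·1 = 558
Marcus: 16·4 + 26·3 + 38·4 + 35·5 + 29·1 + 21·5 = 603
Ivan: 16·3 + 26·5 + 38·1 + 35·4 + 29·5 + 21·4 = 585
Sven: 16·1 + 26·2 + 38·3 + 35·1 + 29·4 + 21·3 = 396
Jonas: 16·2 + 26·1 + 38·2 + 35·2 + 29·3 + 21·2 = 333
Marcus has the highest Borda score (603).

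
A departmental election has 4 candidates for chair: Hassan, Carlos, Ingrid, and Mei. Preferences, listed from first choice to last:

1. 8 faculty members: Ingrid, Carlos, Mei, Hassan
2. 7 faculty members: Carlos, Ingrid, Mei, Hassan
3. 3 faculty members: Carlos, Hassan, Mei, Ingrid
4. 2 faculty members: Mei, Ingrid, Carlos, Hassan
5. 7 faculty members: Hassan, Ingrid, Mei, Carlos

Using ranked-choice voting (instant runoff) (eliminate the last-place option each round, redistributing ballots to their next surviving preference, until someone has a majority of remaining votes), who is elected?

Round 1: Hassan 7, Carlos 10, Ingrid 8, Mei 2. Eliminate Mei.
Round 2: Hassan 7, Carlos 10, Ingrid 10. Eliminate Hassan.
Round 3: Carlos 10, Ingrid 17. Ingrid has a majority.

Ingrid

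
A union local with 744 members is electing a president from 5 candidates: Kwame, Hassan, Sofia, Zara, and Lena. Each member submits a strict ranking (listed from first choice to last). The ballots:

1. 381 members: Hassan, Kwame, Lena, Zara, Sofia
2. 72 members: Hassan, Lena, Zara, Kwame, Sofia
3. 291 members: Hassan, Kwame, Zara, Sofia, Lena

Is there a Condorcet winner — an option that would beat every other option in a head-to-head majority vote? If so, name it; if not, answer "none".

Hassan

Hassan vs Kwame: 744–0 for Hassan.
Hassan vs Sofia: 744–0 for Hassan.
Hassan vs Zara: 744–0 for Hassan.
Hassan vs Lena: 744–0 for Hassan.
Hassan beats every other option head-to-head.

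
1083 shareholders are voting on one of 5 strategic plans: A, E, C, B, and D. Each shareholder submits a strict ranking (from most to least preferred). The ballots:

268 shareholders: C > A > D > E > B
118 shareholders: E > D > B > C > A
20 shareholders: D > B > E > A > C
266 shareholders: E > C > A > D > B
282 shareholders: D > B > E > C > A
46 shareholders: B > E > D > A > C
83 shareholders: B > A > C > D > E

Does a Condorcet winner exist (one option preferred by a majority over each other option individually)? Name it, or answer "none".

none

Checking pairwise contests:
E beats A 732–351.
D beats E 653–430.
E beats C 732–351.
E beats B 652–431.
A beats D 617–466.
Every option loses at least one head-to-head, so there is no Condorcet winner.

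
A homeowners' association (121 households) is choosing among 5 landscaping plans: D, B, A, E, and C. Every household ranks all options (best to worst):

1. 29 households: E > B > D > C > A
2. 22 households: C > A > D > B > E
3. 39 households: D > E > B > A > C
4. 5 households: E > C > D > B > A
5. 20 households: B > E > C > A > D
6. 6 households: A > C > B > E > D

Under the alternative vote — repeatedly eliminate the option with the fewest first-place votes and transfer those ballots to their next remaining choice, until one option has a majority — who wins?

D

Round 1: D 39, B 20, A 6, E 34, C 22. Eliminate A.
Round 2: D 39, B 20, E 34, C 28. Eliminate B.
Round 3: D 39, E 54, C 28. Eliminate C.
Round 4: D 61, E 60. D has a majority.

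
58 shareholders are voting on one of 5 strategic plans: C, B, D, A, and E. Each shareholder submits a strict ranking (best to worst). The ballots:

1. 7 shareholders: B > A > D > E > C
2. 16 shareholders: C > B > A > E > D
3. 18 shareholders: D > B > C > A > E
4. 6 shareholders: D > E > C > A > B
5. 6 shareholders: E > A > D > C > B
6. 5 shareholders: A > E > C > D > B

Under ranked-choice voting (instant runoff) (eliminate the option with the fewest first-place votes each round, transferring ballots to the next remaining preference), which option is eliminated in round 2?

Round 1: C 16, B 7, D 24, A 5, E 6. Eliminate A.
Round 2: C 16, B 7, D 24, E 11. Eliminate B.

B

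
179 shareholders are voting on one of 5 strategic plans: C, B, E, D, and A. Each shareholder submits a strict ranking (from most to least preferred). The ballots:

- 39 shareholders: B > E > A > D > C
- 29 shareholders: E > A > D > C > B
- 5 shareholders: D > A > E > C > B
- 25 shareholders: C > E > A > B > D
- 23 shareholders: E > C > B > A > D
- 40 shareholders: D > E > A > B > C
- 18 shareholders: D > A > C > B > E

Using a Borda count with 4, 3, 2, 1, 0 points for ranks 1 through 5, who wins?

E

C: 39·0 + 29·1 + 5·1 + 25·4 + 23·3 + 40·0 + 18·2 = 239
B: 39·4 + 29·0 + 5·0 + 25·1 + 23·2 + 40·1 + 18·1 = 285
E: 39·3 + 29·4 + 5·2 + 25·3 + 23·4 + 40·3 + 18·0 = 530
D: 39·1 + 29·2 + 5·4 + 25·0 + 23·0 + 40·4 + 18·4 = 349
A: 39·2 + 29·3 + 5·3 + 25·2 + 23·1 + 40·2 + 18·3 = 387
E has the highest Borda score (530).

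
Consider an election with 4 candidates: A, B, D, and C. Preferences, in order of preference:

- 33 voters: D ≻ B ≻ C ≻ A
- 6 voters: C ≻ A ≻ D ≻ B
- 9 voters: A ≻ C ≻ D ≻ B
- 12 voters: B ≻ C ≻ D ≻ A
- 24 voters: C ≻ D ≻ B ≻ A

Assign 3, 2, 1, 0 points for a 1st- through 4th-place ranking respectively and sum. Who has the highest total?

A: 33·0 + 6·2 + 9·3 + 12·0 + 24·0 = 39
B: 33·2 + 6·0 + 9·0 + 12·3 + 24·1 = 126
D: 33·3 + 6·1 + 9·1 + 12·1 + 24·2 = 174
C: 33·1 + 6·3 + 9·2 + 12·2 + 24·3 = 165
D has the highest Borda score (174).

D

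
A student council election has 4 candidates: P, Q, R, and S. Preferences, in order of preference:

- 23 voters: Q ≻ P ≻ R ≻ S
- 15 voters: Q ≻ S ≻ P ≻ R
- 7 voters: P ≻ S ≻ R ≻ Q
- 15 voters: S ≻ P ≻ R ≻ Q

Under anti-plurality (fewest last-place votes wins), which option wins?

Last-place votes: P 0, Q 22, R 15, S 23.
P is ranked last by the fewest voters, so P wins.

P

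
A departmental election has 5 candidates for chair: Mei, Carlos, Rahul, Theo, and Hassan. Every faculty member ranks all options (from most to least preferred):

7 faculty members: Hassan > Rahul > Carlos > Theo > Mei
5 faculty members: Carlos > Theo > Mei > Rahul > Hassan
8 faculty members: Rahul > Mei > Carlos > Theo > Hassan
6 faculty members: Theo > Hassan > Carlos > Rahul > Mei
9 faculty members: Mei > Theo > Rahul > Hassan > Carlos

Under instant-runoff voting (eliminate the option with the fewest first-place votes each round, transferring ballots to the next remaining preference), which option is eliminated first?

Carlos

Round 1: Mei 9, Carlos 5, Rahul 8, Theo 6, Hassan 7. Eliminate Carlos.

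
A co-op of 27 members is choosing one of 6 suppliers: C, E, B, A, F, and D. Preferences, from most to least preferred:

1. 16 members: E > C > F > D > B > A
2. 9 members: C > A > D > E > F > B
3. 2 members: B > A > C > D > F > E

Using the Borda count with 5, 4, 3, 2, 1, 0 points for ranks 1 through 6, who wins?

C: 16·4 + 9·5 + 2·3 = 115
E: 16·5 + 9·2 + 2·0 = 98
B: 16·1 + 9·0 + 2·5 = 26
A: 16·0 + 9·4 + 2·4 = 44
F: 16·3 + 9·1 + 2·1 = 59
D: 16·2 + 9·3 + 2·2 = 63
C has the highest Borda score (115).

C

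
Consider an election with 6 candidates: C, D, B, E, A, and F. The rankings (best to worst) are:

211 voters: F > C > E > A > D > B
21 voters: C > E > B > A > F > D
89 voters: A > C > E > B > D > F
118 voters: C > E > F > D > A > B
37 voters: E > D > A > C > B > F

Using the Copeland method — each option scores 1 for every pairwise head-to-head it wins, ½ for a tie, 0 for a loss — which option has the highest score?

C: beats D, B, E, A, and F → score 5.
D: beats B; loses to C, E, A, and F → score 1.
B: loses to C, D, E, A, and F → score 0.
E: beats D, B, A, and F; loses to C → score 4.
A: beats D and B; loses to C, E, and F → score 2.
F: beats D, B, and A; loses to C and E → score 3.
C has the best pairwise record.

C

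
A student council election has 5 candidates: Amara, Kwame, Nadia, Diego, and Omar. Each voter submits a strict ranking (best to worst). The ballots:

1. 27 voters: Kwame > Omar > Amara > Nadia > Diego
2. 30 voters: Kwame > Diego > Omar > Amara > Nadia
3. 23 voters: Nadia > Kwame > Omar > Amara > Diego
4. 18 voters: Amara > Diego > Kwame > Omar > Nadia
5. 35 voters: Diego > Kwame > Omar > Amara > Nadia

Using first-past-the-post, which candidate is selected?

First-place votes: Amara 18, Kwame 57, Nadia 23, Diego 35, Omar 0.
Kwame has the most first-place votes.

Kwame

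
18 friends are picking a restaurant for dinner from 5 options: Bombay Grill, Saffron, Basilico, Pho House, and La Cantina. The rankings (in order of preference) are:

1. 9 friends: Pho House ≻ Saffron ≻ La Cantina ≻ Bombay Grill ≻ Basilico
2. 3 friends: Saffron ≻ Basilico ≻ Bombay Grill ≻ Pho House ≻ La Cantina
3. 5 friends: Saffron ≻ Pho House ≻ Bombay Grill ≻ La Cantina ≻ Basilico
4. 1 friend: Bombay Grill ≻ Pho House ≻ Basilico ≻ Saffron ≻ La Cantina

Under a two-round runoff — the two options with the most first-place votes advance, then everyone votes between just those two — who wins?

Round 1 first-place votes: Bombay Grill 1, Saffron 8, Basilico 0, Pho House 9, La Cantina 0.
Pho House and Saffron advance.
Runoff: Pho House is preferred to Saffron by 10 voters; Saffron by 8.
Pho House wins the runoff.

Pho House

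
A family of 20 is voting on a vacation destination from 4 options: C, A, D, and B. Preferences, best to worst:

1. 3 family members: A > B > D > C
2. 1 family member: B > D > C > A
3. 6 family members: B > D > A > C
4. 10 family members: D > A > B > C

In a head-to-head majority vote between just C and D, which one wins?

Voters preferring C to D: 0; preferring D to C: 20.
D wins the head-to-head.

D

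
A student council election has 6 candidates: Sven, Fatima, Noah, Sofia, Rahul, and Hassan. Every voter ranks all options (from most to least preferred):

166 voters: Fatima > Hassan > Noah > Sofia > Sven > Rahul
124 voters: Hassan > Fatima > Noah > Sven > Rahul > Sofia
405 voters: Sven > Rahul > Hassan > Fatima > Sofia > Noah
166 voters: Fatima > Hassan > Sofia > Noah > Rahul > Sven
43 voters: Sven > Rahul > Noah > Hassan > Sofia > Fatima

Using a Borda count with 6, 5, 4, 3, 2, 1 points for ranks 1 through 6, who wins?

Sven: 166·2 + 124·3 + 405·6 + 166·1 + 43·6 = 3558
Fatima: 166·6 + 124·5 + 405·3 + 166·6 + 43·1 = 3870
Noah: 166·4 + 124·4 + 405·1 + 166·3 + 43·4 = 2235
Sofia: 166·3 + 124·1 + 405·2 + 166·4 + 43·2 = 2182
Rahul: 166·1 + 124·2 + 405·5 + 166·2 + 43·5 = 2986
Hassan: 166·5 + 124·6 + 405·4 + 166·5 + 43·3 = 4153
Hassan has the highest Borda score (4153).

Hassan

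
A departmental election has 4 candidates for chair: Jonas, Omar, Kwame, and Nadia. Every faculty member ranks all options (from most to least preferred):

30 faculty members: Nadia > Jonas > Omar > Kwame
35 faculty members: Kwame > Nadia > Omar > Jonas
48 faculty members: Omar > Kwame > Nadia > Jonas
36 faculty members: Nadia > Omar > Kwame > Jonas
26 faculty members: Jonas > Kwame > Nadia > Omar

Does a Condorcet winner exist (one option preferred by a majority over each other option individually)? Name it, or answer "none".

none

Checking pairwise contests:
Omar beats Jonas 119–56.
Nadia beats Omar 127–48.
Omar beats Kwame 114–61.
Kwame beats Nadia 109–66.
Every option loses at least one head-to-head, so there is no Condorcet winner.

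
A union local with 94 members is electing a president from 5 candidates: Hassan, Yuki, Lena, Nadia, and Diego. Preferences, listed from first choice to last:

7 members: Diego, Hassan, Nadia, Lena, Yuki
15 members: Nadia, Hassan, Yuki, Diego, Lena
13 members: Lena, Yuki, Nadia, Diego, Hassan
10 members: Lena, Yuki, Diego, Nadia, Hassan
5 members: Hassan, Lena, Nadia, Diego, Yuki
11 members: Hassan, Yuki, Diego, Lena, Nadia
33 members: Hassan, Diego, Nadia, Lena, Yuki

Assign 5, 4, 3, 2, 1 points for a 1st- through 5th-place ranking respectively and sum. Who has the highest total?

Hassan

Hassan: 7·4 + 15·4 + 13·1 + 10·1 + 5·5 + 11·5 + 33·5 = 356
Yuki: 7·1 + 15·3 + 13·4 + 10·4 + 5·1 + 11·4 + 33·1 = 226
Lena: 7·2 + 15·1 + 13·5 + 10·5 + 5·4 + 11·2 + 33·2 = 252
Nadia: 7·3 + 15·5 + 13·3 + 10·2 + 5·3 + 11·1 + 33·3 = 280
Diego: 7·5 + 15·2 + 13·2 + 10·3 + 5·2 + 11·3 + 33·4 = 296
Hassan has the highest Borda score (356).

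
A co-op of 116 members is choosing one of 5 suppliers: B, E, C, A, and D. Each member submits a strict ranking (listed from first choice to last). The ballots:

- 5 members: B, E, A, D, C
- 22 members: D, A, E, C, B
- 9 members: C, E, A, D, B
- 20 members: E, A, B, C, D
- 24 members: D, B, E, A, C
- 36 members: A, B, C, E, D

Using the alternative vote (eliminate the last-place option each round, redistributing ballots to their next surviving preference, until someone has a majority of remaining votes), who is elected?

Round 1: B 5, E 20, C 9, A 36, D 46. Eliminate B.
Round 2: E 25, C 9, A 36, D 46. Eliminate C.
Round 3: E 34, A 36, D 46. Eliminate E.
Round 4: A 70, D 46. A has a majority.

A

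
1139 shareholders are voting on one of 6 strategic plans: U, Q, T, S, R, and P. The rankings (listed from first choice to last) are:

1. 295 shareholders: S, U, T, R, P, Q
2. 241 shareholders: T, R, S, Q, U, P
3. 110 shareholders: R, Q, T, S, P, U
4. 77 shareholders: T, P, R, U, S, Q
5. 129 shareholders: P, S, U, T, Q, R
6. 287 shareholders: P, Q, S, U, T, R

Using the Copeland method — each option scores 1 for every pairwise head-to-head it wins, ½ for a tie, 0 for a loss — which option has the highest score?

U: beats T and R; loses to Q, S, and P → score 2.
Q: beats U; loses to T, S, R, and P → score 1.
T: beats Q, R, and P; loses to U and S → score 3.
S: beats U, Q, T, R, and P → score 5.
R: beats Q and P; loses to U, T, and S → score 2.
P: beats U and Q; loses to T, S, and R → score 2.
S has the best pairwise record.

S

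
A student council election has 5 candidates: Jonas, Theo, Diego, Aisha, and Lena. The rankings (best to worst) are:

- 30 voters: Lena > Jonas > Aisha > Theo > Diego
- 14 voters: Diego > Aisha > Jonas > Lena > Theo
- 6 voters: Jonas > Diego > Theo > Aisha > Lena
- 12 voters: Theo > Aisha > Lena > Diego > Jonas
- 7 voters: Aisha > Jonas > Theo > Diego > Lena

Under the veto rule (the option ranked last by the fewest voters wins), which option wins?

Aisha

Last-place votes: Jonas 12, Theo 14, Diego 30, Aisha 0, Lena 13.
Aisha is ranked last by the fewest voters, so Aisha wins.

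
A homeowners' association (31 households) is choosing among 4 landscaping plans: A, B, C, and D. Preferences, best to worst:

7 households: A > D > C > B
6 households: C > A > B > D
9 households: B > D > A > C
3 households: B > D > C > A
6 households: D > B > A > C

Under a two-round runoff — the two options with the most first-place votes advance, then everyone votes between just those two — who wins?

Round 1 first-place votes: A 7, B 12, C 6, D 6.
B and A advance.
Runoff: B is preferred to A by 18 voters; A by 13.
B wins the runoff.

B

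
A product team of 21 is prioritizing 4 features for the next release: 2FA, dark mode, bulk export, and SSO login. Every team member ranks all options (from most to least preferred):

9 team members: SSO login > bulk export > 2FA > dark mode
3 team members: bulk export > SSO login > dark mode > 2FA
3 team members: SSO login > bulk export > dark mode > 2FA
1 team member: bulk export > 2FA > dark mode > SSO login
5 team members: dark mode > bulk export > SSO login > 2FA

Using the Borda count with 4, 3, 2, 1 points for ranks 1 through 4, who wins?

2FA: 9·2 + 3·1 + 3·1 + 1·3 + 5·1 = 32
dark mode: 9·1 + 3·2 + 3·2 + 1·2 + 5·4 = 43
bulk export: 9·3 + 3·4 + 3·3 + 1·4 + 5·3 = 67
SSO login: 9·4 + 3·3 + 3·4 + 1·1 + 5·2 = 68
SSO login has the highest Borda score (68).

SSO login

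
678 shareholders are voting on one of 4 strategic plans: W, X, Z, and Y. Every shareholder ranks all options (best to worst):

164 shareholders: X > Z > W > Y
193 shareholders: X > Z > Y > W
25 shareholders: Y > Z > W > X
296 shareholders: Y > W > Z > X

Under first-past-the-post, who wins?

X

First-place votes: W 0, X 357, Z 0, Y 321.
X has the most first-place votes.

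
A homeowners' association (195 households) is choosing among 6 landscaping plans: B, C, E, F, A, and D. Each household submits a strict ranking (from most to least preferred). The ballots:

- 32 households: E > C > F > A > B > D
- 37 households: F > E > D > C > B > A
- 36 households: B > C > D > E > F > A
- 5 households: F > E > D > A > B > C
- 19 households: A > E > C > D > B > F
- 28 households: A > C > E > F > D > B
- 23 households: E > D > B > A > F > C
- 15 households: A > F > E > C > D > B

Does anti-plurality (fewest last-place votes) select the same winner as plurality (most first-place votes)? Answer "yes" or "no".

Anti-plurality — last-place votes: B 43, C 28, E 0, F 19, A 73, D 32. Winner: E.
Plurality — first-place votes: B 36, C 0, E 55, F 42, A 62, D 0. Winner: A.
The two methods disagree.

no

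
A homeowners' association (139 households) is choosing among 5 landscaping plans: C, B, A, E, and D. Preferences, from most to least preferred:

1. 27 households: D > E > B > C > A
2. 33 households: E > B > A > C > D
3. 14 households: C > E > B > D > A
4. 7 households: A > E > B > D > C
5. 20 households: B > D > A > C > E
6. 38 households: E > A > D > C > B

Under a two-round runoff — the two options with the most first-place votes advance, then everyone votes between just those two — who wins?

E

Round 1 first-place votes: C 14, B 20, A 7, E 71, D 27.
E and D advance.
Runoff: E is preferred to D by 92 voters; D by 47.
E wins the runoff.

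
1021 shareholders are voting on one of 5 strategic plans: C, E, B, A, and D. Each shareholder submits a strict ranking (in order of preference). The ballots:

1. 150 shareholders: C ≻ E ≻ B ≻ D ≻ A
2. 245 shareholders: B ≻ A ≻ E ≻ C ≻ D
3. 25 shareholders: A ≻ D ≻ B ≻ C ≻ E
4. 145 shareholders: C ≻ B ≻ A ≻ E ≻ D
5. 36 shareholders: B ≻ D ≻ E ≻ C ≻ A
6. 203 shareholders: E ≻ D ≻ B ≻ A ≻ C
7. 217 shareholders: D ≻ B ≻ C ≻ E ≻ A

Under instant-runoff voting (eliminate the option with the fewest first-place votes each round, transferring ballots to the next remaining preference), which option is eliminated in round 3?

B

Round 1: C 295, E 203, B 281, A 25, D 217. Eliminate A.
Round 2: C 295, E 203, B 281, D 242. Eliminate E.
Round 3: C 295, B 281, D 445. Eliminate B.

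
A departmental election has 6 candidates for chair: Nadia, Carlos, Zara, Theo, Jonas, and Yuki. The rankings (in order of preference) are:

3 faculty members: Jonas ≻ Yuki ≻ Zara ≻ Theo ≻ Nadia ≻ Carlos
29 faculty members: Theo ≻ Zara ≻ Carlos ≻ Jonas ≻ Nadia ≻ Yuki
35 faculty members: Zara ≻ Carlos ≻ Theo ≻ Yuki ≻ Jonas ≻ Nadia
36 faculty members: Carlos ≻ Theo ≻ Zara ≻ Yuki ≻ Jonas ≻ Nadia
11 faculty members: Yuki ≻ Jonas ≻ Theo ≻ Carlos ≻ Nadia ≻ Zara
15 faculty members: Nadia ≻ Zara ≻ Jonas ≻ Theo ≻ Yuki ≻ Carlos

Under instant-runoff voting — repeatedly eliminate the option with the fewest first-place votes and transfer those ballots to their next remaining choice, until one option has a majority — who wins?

Round 1: Nadia 15, Carlos 36, Zara 35, Theo 29, Jonas 3, Yuki 11. Eliminate Jonas.
Round 2: Nadia 15, Carlos 36, Zara 35, Theo 29, Yuki 14. Eliminate Yuki.
Round 3: Nadia 15, Carlos 36, Zara 38, Theo 40. Eliminate Nadia.
Round 4: Carlos 36, Zara 53, Theo 40. Eliminate Carlos.
Round 5: Zara 53, Theo 76. Theo has a majority.

Theo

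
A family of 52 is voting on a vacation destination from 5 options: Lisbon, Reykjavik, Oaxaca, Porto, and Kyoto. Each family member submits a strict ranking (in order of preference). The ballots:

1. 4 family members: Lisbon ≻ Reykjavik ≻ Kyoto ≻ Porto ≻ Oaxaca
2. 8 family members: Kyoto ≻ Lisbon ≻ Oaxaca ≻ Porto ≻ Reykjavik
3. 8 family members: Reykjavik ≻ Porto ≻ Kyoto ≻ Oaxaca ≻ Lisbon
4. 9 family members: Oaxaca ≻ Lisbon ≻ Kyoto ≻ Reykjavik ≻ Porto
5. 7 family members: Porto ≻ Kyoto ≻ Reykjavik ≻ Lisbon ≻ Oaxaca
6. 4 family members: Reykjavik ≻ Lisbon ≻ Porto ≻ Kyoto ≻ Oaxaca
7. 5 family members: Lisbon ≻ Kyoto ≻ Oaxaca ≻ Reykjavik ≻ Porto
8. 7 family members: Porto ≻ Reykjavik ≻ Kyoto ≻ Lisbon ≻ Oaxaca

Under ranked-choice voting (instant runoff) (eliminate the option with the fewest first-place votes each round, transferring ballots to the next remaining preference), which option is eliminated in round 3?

Reykjavik

Round 1: Lisbon 9, Reykjavik 12, Oaxaca 9, Porto 14, Kyoto 8. Eliminate Kyoto.
Round 2: Lisbon 17, Reykjavik 12, Oaxaca 9, Porto 14. Eliminate Oaxaca.
Round 3: Lisbon 26, Reykjavik 12, Porto 14. Eliminate Reykjavik.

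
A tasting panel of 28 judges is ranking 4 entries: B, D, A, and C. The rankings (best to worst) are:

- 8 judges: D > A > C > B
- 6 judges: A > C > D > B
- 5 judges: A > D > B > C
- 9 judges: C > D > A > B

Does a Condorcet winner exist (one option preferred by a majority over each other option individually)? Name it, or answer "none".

none

Checking pairwise contests:
D beats B 28–0.
C beats D 15–13.
D beats A 17–11.
A beats C 19–9.
Every option loses at least one head-to-head, so there is no Condorcet winner.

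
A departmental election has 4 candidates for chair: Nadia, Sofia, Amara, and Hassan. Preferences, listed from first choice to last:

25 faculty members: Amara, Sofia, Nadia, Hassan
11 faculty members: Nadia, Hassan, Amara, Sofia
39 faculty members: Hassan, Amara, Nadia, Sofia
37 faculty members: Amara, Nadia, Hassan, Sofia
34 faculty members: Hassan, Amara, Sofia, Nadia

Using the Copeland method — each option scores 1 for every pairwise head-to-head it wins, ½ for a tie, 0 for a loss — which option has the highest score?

Nadia: beats Sofia; ties Hassan; loses to Amara → score 1.5.
Sofia: loses to Nadia, Amara, and Hassan → score 0.
Amara: beats Nadia and Sofia; loses to Hassan → score 2.
Hassan: beats Sofia and Amara; ties Nadia → score 2.5.
Hassan has the best pairwise record.

Hassan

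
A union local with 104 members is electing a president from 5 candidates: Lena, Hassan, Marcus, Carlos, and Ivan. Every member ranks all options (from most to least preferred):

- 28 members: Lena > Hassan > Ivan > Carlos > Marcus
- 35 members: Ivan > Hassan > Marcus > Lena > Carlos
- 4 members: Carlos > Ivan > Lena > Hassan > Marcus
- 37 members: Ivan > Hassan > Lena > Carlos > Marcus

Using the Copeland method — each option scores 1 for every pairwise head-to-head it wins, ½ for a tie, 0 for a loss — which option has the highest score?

Ivan

Lena: beats Marcus and Carlos; loses to Hassan and Ivan → score 2.
Hassan: beats Lena, Marcus, and Carlos; loses to Ivan → score 3.
Marcus: loses to Lena, Hassan, Carlos, and Ivan → score 0.
Carlos: beats Marcus; loses to Lena, Hassan, and Ivan → score 1.
Ivan: beats Lena, Hassan, Marcus, and Carlos → score 4.
Ivan has the best pairwise record.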